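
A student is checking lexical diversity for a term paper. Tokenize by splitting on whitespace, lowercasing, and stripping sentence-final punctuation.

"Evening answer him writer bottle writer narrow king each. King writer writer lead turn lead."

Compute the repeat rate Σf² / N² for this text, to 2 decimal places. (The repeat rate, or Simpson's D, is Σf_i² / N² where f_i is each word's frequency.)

0.14

Frequencies: writer:4, king:2, lead:2, evening:1, answer:1, him:1, bottle:1, narrow:1, each:1, turn:1
Σf² = 31; N² = 225
Repeat rate = 31 / 225 = 0.14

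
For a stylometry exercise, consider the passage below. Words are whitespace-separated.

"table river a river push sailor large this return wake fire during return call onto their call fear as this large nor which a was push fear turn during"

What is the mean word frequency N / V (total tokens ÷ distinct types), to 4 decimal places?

1.4500

N = 29 tokens, V = 20 types.
Mean frequency = N / V = 29 / 20 = 1.4500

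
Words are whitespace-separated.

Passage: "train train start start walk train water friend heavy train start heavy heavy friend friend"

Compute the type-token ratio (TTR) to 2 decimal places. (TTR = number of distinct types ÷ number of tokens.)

0.40

N = 15 tokens, V = 6 types.
TTR = V / N = 6 / 15 = 0.40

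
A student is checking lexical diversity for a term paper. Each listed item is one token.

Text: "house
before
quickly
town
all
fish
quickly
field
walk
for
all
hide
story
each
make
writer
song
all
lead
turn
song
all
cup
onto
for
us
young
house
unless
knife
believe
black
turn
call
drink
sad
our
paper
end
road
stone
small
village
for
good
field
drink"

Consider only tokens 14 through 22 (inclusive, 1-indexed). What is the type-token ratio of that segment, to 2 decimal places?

0.78

Segment tokens 14–22: each, make, writer, song, all, lead, turn, song, all
Segment N = 9, segment V = 7.
TTR = 7 / 9 = 0.78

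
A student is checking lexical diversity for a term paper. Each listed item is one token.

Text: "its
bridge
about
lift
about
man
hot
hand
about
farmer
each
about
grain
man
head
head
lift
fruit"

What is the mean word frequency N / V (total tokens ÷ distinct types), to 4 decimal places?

N = 18 tokens, V = 12 types.
Mean frequency = N / V = 18 / 12 = 1.5000

1.5000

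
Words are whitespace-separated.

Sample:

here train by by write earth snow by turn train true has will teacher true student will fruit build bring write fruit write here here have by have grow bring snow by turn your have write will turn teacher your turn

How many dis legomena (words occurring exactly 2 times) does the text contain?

7

Frequencies: by:5, write:4, turn:4, here:3, will:3, have:3, train:2, snow:2, true:2, teacher:2, fruit:2, bring:2, your:2, earth:1, has:1, student:1, build:1, grow:1
Words with frequency 2: bring, fruit, snow, teacher, train, true, your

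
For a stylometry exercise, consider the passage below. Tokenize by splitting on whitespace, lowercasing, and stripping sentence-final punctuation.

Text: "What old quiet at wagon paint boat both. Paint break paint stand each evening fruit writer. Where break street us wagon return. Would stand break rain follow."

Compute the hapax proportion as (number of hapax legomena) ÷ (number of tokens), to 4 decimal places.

0.6296

Frequencies: paint:3, break:3, wagon:2, stand:2, what:1, old:1, quiet:1, at:1, boat:1, both:1, each:1, evening:1, fruit:1, writer:1, where:1, street:1, us:1, return:1, would:1, rain:1, … (1 more, each freq 1)
Hapax count = 17; token count = 27.
Ratio = 17 / 27 = 0.6296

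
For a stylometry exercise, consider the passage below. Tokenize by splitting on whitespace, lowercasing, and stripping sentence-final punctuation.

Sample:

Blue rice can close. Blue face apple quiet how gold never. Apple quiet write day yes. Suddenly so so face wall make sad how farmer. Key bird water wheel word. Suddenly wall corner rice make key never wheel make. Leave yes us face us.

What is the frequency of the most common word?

3

Frequencies: face:3, make:3, blue:2, rice:2, apple:2, quiet:2, how:2, never:2, yes:2, suddenly:2, so:2, wall:2, key:2, wheel:2, us:2, can:1, close:1, gold:1, write:1, day:1, … (7 more, each freq 1)
Most common: 'face' with frequency 3.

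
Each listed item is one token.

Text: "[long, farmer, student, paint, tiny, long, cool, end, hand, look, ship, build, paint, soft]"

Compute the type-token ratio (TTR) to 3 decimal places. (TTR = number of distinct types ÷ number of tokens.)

0.857

N = 14 tokens, V = 12 types.
TTR = V / N = 12 / 14 = 0.857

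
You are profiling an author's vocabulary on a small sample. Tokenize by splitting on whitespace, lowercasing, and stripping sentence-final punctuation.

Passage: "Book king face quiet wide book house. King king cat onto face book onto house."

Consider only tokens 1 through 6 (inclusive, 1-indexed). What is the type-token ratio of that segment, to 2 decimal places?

Segment tokens 1–6: book, king, face, quiet, wide, book
Segment N = 6, segment V = 5.
TTR = 5 / 6 = 0.83

0.83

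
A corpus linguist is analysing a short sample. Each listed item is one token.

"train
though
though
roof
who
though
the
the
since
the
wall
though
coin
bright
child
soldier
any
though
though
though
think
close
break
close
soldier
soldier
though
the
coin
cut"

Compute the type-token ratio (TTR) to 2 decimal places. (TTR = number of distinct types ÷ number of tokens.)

N = 30 tokens, V = 16 types.
TTR = V / N = 16 / 30 = 0.53

0.53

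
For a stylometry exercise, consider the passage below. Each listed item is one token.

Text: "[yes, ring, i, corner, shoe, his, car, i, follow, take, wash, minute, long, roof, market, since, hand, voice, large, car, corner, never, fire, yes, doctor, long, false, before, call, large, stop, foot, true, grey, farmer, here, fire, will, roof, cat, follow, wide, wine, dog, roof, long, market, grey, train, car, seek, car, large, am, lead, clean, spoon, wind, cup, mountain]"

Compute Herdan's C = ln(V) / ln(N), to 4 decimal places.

0.9242

N = 60, V = 44.
ln(V) = 3.784190, ln(N) = 4.094345
C = 3.784190 / 4.094345 = 0.9242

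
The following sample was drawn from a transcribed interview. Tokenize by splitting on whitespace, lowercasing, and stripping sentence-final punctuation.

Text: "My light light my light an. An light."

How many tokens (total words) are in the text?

8

Tokens: my, light, light, my, light, an, an, light
N = 8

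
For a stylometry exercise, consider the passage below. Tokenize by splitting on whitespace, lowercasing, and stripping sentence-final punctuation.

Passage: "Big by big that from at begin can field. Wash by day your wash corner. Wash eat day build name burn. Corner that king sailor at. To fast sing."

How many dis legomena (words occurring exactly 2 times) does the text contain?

Frequencies: wash:3, big:2, by:2, that:2, at:2, day:2, corner:2, from:1, begin:1, can:1, field:1, your:1, eat:1, build:1, name:1, burn:1, king:1, sailor:1, to:1, fast:1, … (1 more, each freq 1)
Words with frequency 2: at, big, by, corner, day, that

6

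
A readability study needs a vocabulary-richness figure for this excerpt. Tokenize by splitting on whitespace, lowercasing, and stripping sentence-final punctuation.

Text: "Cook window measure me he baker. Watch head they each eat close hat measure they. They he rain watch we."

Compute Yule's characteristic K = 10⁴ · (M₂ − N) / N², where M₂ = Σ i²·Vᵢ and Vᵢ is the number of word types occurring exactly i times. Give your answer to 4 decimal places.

300.0000

Frequencies: they:3, measure:2, he:2, watch:2, cook:1, window:1, me:1, baker:1, head:1, each:1, eat:1, close:1, hat:1, rain:1, we:1
N = 20. Frequency spectrum: V_1=11, V_2=3, V_3=1
M₂ = 1²·11 + 2²·3 + 3²·1 = 32
K = 10000 × (32 − 20) / 20² = 300.0000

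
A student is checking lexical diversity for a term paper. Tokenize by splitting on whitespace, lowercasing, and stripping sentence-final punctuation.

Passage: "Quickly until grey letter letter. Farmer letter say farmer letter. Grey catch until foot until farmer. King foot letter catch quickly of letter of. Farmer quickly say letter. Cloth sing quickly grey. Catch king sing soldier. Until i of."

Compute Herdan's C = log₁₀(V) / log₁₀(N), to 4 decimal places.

0.7204

N = 39, V = 14.
log₁₀(V) = 1.146128, log₁₀(N) = 1.591065
C = 1.146128 / 1.591065 = 0.7204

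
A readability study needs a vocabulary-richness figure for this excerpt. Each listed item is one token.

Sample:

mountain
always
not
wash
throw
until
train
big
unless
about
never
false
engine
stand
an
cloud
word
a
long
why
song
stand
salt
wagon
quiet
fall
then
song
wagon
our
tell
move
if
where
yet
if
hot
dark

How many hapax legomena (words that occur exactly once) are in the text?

30

Frequencies: stand:2, song:2, wagon:2, if:2, mountain:1, always:1, not:1, wash:1, throw:1, until:1, train:1, big:1, unless:1, about:1, never:1, false:1, engine:1, an:1, cloud:1, word:1, … (14 more, each freq 1)
Hapax (freq=1): a, about, always, an, big, cloud, dark, engine, fall, false, hot, long, mountain, move, never, not, our, quiet, salt, tell, then, throw, train, unless, until, wash, where, why, word, yet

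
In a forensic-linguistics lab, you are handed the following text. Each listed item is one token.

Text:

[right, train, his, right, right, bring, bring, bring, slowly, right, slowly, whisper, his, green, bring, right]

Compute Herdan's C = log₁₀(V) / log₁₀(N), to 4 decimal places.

0.7018

N = 16, V = 7.
log₁₀(V) = 0.845098, log₁₀(N) = 1.204120
C = 0.845098 / 1.204120 = 0.7018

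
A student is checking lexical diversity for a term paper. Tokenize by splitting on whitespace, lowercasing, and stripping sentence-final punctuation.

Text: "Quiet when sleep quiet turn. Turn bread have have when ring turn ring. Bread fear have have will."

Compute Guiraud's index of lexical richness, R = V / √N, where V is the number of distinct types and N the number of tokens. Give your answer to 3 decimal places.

N = 18, V = 9.
√N = 4.242641
R = 9 / 4.242641 = 2.121

2.121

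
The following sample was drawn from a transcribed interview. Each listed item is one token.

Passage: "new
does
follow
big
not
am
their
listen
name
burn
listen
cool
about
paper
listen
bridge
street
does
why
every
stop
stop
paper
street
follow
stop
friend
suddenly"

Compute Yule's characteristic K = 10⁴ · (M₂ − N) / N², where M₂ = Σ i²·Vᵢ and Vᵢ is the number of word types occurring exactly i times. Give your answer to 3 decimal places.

255.102

Frequencies: listen:3, stop:3, does:2, follow:2, paper:2, street:2, new:1, big:1, not:1, am:1, their:1, name:1, burn:1, cool:1, about:1, bridge:1, why:1, every:1, friend:1, suddenly:1
N = 28. Frequency spectrum: V_1=14, V_2=4, V_3=2
M₂ = 1²·14 + 2²·4 + 3²·2 = 48
K = 10000 × (48 − 28) / 28² = 255.102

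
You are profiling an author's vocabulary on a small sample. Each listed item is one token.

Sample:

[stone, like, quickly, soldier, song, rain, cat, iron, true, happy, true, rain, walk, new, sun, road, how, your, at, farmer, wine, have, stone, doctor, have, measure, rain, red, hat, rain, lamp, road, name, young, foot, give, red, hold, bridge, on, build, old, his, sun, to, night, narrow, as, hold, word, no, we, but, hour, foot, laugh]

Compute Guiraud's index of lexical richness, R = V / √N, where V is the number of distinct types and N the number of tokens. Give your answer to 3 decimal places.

6.013

N = 56, V = 45.
√N = 7.483315
R = 45 / 7.483315 = 6.013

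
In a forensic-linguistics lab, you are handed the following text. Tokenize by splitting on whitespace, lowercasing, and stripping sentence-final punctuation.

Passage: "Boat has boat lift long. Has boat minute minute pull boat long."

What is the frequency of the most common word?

Frequencies: boat:4, has:2, long:2, minute:2, lift:1, pull:1
Most common: 'boat' with frequency 4.

4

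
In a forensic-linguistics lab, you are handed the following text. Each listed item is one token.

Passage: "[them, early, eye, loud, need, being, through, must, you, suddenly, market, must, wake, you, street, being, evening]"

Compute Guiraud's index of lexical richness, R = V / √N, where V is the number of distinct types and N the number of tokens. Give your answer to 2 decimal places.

3.40

N = 17, V = 14.
√N = 4.123106
R = 14 / 4.123106 = 3.40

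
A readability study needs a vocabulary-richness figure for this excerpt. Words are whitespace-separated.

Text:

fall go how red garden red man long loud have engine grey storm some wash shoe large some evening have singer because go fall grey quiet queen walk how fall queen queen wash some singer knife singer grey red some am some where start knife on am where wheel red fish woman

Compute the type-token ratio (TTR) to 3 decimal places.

N = 52 tokens, V = 30 types.
TTR = V / N = 30 / 52 = 0.577

0.577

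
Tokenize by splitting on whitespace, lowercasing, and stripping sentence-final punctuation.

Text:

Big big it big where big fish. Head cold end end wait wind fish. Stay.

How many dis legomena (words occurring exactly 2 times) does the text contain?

2

Frequencies: big:4, fish:2, end:2, it:1, where:1, head:1, cold:1, wait:1, wind:1, stay:1
Words with frequency 2: end, fish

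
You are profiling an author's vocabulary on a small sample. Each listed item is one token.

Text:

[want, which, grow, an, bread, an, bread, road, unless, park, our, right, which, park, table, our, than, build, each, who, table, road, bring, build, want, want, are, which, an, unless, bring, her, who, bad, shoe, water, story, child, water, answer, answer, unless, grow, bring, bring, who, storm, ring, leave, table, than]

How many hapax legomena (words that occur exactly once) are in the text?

Frequencies: bring:4, want:3, which:3, an:3, unless:3, table:3, who:3, grow:2, bread:2, road:2, park:2, our:2, than:2, build:2, water:2, answer:2, right:1, each:1, are:1, her:1, … (7 more, each freq 1)
Hapax (freq=1): are, bad, child, each, her, leave, right, ring, shoe, storm, story

11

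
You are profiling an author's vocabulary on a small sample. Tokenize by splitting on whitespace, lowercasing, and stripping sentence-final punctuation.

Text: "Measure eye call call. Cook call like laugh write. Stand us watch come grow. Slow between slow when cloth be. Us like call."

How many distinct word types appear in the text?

17

Distinct types: {be, between, call, cloth, come, cook, eye, grow, laugh, like, measure, slow, stand, us, watch, when, write}
V = 17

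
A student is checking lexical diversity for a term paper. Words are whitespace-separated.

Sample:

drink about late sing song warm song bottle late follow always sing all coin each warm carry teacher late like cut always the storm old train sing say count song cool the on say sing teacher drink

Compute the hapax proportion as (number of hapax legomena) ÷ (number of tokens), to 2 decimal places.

0.41

Frequencies: sing:4, late:3, song:3, drink:2, warm:2, always:2, teacher:2, the:2, say:2, about:1, bottle:1, follow:1, all:1, coin:1, each:1, carry:1, like:1, cut:1, storm:1, old:1, … (4 more, each freq 1)
Hapax count = 15; token count = 37.
Ratio = 15 / 37 = 0.41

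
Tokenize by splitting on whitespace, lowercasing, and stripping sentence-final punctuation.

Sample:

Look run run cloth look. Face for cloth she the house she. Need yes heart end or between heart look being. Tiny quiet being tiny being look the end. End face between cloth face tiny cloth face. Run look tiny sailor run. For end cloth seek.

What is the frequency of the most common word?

5

Frequencies: look:5, cloth:5, run:4, face:4, end:4, tiny:4, being:3, for:2, she:2, the:2, heart:2, between:2, house:1, need:1, yes:1, or:1, quiet:1, sailor:1, seek:1
Most common: 'look' with frequency 5.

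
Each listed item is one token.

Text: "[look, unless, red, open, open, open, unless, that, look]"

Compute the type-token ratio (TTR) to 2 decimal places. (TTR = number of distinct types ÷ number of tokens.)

0.56

N = 9 tokens, V = 5 types.
TTR = V / N = 5 / 9 = 0.56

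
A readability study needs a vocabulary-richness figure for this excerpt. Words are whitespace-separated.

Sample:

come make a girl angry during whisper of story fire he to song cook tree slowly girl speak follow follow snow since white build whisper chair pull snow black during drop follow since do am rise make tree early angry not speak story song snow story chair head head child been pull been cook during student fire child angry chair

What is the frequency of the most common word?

3

Frequencies: angry:3, during:3, story:3, follow:3, snow:3, chair:3, make:2, girl:2, whisper:2, fire:2, song:2, cook:2, tree:2, speak:2, since:2, pull:2, head:2, child:2, been:2, come:1, … (15 more, each freq 1)
Most common: 'angry' with frequency 3.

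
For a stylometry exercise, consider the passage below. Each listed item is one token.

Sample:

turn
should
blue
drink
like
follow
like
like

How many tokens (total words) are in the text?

8

Tokens: turn, should, blue, drink, like, follow, like, like
N = 8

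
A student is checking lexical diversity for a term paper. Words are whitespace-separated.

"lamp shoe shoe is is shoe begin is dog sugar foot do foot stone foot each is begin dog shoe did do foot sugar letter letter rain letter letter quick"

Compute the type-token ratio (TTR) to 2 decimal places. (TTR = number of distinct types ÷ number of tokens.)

N = 30 tokens, V = 14 types.
TTR = V / N = 14 / 30 = 0.47

0.47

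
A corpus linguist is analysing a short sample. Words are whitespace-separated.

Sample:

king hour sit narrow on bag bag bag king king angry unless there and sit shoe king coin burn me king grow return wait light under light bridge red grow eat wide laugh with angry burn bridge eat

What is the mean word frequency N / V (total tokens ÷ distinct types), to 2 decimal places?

N = 38 tokens, V = 25 types.
Mean frequency = N / V = 38 / 25 = 1.52

1.52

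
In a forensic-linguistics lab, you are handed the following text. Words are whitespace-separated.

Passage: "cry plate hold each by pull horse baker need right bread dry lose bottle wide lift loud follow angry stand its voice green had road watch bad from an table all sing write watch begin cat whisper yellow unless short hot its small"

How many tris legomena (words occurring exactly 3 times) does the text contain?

0

Frequencies: its:2, watch:2, cry:1, plate:1, hold:1, each:1, by:1, pull:1, horse:1, baker:1, need:1, right:1, bread:1, dry:1, lose:1, bottle:1, wide:1, lift:1, loud:1, follow:1, … (21 more, each freq 1)
Words with frequency 3: (none)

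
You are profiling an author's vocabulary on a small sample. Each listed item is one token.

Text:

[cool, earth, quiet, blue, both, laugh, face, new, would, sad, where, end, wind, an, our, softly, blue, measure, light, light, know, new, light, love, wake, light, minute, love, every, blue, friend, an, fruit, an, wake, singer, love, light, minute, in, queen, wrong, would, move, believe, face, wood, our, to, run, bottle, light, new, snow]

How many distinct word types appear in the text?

Distinct types: {an, believe, blue, both, bottle, cool, earth, end, every, face, friend, fruit, in, know, laugh, light, love, measure, minute, move, new, our, queen, quiet, run, sad, singer, snow, softly, to, wake, where, wind, wood, would, wrong}
V = 36

36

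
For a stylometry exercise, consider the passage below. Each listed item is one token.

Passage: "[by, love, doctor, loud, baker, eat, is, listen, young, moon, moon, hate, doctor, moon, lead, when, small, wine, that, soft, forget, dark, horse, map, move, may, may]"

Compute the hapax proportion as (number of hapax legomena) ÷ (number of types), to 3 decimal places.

Frequencies: moon:3, doctor:2, may:2, by:1, love:1, loud:1, baker:1, eat:1, is:1, listen:1, young:1, hate:1, lead:1, when:1, small:1, wine:1, that:1, soft:1, forget:1, dark:1, … (3 more, each freq 1)
Hapax count = 20; type count = 23.
Ratio = 20 / 23 = 0.870

0.870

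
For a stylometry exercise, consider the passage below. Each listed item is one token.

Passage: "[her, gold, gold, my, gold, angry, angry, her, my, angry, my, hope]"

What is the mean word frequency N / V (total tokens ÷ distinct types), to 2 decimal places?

N = 12 tokens, V = 5 types.
Mean frequency = N / V = 12 / 5 = 2.40

2.40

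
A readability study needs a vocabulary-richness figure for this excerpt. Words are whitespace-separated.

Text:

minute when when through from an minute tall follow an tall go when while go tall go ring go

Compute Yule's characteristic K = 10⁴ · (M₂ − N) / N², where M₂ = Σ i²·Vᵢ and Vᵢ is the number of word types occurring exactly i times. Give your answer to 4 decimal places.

Frequencies: go:4, when:3, tall:3, minute:2, an:2, through:1, from:1, follow:1, while:1, ring:1
N = 19. Frequency spectrum: V_1=5, V_2=2, V_3=2, V_4=1
M₂ = 1²·5 + 2²·2 + 3²·2 + 4²·1 = 47
K = 10000 × (47 − 19) / 19² = 775.6233

775.6233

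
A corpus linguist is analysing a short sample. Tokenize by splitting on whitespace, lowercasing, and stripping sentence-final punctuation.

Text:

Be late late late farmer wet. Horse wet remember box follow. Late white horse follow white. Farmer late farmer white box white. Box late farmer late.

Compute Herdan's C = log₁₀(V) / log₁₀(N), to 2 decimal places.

0.67

N = 26, V = 9.
log₁₀(V) = 0.954243, log₁₀(N) = 1.414973
C = 0.954243 / 1.414973 = 0.67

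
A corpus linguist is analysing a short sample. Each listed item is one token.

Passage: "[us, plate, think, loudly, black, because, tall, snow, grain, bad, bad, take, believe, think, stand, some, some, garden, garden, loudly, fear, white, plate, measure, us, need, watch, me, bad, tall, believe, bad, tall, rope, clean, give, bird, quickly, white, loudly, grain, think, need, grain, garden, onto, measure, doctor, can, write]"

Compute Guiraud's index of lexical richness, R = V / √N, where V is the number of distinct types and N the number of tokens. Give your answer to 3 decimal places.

4.243

N = 50, V = 30.
√N = 7.071068
R = 30 / 7.071068 = 4.243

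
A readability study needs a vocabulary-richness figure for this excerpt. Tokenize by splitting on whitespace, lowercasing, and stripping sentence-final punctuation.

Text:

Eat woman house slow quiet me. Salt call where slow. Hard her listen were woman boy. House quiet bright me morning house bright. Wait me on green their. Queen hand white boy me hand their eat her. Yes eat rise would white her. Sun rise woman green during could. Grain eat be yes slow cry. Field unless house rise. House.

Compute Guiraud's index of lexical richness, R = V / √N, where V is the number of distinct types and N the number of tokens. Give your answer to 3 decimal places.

N = 60, V = 34.
√N = 7.745967
R = 34 / 7.745967 = 4.389

4.389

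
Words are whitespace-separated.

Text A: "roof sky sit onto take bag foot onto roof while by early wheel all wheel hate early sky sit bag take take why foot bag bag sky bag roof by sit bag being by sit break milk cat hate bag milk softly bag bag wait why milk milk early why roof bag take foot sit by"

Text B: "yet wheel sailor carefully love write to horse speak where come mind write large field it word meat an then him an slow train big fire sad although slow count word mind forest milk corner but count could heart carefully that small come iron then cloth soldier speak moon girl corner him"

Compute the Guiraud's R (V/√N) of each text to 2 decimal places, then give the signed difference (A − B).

-2.88

A: V=20, N=56, R=2.67
B: V=40, N=52, R=5.55
Difference = 2.67 − 5.55 = -2.88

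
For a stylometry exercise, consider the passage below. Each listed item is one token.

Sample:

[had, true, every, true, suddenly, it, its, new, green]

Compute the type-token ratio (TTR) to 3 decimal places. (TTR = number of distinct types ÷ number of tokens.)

0.889

N = 9 tokens, V = 8 types.
TTR = V / N = 8 / 9 = 0.889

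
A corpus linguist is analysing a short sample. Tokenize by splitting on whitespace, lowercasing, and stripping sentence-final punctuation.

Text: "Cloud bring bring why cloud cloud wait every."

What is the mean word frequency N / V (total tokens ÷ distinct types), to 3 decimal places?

N = 8 tokens, V = 5 types.
Mean frequency = N / V = 8 / 5 = 1.600

1.600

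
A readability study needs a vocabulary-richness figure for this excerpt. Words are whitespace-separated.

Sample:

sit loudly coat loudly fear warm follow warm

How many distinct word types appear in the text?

Distinct types: {coat, fear, follow, loudly, sit, warm}
V = 6

6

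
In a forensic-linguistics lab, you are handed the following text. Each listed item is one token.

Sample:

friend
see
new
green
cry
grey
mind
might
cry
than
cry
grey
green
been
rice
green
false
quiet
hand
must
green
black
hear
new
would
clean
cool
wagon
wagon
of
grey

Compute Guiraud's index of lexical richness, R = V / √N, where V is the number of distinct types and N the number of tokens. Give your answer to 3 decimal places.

N = 31, V = 22.
√N = 5.567764
R = 22 / 5.567764 = 3.951

3.951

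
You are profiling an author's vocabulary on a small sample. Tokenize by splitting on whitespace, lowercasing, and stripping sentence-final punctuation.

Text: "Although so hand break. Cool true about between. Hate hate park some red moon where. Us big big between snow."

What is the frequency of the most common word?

Frequencies: between:2, hate:2, big:2, although:1, so:1, hand:1, break:1, cool:1, true:1, about:1, park:1, some:1, red:1, moon:1, where:1, us:1, snow:1
Most common: 'between' with frequency 2.

2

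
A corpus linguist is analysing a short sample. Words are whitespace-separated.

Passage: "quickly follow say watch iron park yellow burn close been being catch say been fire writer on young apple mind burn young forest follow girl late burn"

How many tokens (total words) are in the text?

27

Tokens: quickly, follow, say, watch, iron, park, yellow, burn, close, been, being, catch, say, been, fire, writer, on, young, apple, mind, burn, young, forest, follow, girl, late, burn
N = 27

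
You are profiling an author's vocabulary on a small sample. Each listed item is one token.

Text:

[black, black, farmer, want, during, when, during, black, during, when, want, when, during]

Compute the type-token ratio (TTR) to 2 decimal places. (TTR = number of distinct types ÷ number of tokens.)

0.38

N = 13 tokens, V = 5 types.
TTR = V / N = 5 / 13 = 0.38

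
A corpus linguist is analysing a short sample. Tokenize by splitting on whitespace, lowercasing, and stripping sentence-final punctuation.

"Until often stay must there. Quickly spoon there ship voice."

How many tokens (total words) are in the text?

Tokens: until, often, stay, must, there, quickly, spoon, there, ship, voice
N = 10

10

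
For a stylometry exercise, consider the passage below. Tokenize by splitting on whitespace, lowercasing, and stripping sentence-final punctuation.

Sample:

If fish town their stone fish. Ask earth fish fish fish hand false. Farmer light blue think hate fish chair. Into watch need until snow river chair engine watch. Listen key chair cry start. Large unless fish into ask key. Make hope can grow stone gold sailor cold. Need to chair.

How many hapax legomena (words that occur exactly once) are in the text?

Frequencies: fish:7, chair:4, stone:2, ask:2, into:2, watch:2, need:2, key:2, if:1, town:1, their:1, earth:1, hand:1, false:1, farmer:1, light:1, blue:1, think:1, hate:1, until:1, … (16 more, each freq 1)
Hapax (freq=1): blue, can, cold, cry, earth, engine, false, farmer, gold, grow, hand, hate, hope, if, large, light, listen, make, river, sailor, snow, start, their, think, to, town, unless, until

28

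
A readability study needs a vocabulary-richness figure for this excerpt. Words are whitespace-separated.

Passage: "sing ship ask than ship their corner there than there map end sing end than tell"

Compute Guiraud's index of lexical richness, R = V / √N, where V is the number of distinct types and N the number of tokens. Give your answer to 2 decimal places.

2.50

N = 16, V = 10.
√N = 4.000000
R = 10 / 4.000000 = 2.50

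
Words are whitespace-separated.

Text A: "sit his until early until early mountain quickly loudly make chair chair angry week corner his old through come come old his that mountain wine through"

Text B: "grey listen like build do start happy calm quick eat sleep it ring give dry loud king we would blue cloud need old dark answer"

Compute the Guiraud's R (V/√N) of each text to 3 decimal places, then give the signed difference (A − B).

-1.666

A: V=17, N=26, R=3.334
B: V=25, N=25, R=5.000
Difference = 3.334 − 5.000 = -1.666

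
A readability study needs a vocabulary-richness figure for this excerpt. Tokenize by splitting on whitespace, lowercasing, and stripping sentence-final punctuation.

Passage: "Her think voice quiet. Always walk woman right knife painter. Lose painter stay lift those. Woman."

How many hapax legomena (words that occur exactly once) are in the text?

12

Frequencies: woman:2, painter:2, her:1, think:1, voice:1, quiet:1, always:1, walk:1, right:1, knife:1, lose:1, stay:1, lift:1, those:1
Hapax (freq=1): always, her, knife, lift, lose, quiet, right, stay, think, those, voice, walk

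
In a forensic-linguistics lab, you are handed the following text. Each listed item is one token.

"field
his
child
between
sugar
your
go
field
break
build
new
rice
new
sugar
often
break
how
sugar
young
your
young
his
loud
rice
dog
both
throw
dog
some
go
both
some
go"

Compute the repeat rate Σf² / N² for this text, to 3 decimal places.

0.060

Frequencies: sugar:3, go:3, field:2, his:2, your:2, break:2, new:2, rice:2, young:2, dog:2, both:2, some:2, child:1, between:1, build:1, often:1, how:1, loud:1, throw:1
Σf² = 65; N² = 1089
Repeat rate = 65 / 1089 = 0.060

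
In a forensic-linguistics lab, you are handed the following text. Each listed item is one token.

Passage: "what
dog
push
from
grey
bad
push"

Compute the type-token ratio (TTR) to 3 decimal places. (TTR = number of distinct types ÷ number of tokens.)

0.857

N = 7 tokens, V = 6 types.
TTR = V / N = 6 / 7 = 0.857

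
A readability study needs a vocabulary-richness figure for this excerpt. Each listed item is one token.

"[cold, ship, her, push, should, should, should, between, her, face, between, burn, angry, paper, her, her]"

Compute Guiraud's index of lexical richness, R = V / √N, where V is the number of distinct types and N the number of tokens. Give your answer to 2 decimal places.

2.50

N = 16, V = 10.
√N = 4.000000
R = 10 / 4.000000 = 2.50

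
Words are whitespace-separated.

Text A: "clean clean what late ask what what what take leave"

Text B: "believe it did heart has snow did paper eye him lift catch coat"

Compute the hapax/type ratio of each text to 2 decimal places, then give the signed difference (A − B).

-0.25

A: hapax=4, V=6, ratio=0.67
B: hapax=11, V=12, ratio=0.92
Difference = 0.67 − 0.92 = -0.25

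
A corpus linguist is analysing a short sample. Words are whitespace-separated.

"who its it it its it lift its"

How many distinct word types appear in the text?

4

Distinct types: {it, its, lift, who}
V = 4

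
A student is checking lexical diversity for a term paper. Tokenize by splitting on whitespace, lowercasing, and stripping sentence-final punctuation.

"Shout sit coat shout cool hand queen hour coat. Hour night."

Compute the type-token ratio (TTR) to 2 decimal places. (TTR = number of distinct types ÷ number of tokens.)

N = 11 tokens, V = 8 types.
TTR = V / N = 8 / 11 = 0.73

0.73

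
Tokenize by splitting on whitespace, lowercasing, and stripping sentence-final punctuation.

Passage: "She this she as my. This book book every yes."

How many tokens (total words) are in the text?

10

Tokens: she, this, she, as, my, this, book, book, every, yes
N = 10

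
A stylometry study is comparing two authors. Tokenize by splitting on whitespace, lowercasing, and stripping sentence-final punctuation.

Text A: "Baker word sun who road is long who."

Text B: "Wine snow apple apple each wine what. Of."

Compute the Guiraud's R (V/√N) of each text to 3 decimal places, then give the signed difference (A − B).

A: V=7, N=8, R=2.475
B: V=6, N=8, R=2.121
Difference = 2.475 − 2.121 = 0.354

0.354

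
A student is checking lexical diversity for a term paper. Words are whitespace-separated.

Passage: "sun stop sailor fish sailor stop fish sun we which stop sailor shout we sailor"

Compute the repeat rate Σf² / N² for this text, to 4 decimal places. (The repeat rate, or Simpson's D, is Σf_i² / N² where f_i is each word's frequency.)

0.1733

Frequencies: sailor:4, stop:3, sun:2, fish:2, we:2, which:1, shout:1
Σf² = 39; N² = 225
Repeat rate = 39 / 225 = 0.1733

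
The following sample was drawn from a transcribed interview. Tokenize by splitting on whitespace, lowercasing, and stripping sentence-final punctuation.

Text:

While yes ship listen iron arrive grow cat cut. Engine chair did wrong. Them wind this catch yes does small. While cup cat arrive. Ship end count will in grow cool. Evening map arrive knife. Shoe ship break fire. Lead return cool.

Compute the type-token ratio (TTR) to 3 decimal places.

N = 42 tokens, V = 33 types.
TTR = V / N = 33 / 42 = 0.786

0.786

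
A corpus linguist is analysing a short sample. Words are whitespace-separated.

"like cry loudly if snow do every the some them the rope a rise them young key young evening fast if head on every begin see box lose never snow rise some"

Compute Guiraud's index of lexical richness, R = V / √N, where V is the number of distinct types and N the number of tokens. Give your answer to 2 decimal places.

N = 32, V = 24.
√N = 5.656854
R = 24 / 5.656854 = 4.24

4.24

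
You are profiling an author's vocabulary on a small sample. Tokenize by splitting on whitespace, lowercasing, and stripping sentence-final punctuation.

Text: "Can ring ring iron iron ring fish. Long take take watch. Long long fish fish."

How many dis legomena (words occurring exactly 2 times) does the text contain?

2

Frequencies: ring:3, fish:3, long:3, iron:2, take:2, can:1, watch:1
Words with frequency 2: iron, take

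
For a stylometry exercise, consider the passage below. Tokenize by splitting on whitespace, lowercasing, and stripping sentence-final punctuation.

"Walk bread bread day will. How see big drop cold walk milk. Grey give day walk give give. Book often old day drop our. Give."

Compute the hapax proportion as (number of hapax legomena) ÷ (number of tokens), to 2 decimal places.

Frequencies: give:4, walk:3, day:3, bread:2, drop:2, will:1, how:1, see:1, big:1, cold:1, milk:1, grey:1, book:1, often:1, old:1, our:1
Hapax count = 11; token count = 25.
Ratio = 11 / 25 = 0.44

0.44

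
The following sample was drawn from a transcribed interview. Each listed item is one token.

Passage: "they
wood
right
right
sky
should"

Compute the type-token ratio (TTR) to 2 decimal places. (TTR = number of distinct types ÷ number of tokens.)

N = 6 tokens, V = 5 types.
TTR = V / N = 5 / 6 = 0.83

0.83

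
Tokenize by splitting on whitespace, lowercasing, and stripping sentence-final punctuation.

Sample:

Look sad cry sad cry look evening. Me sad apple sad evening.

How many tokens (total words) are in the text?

12

Tokens: look, sad, cry, sad, cry, look, evening, me, sad, apple, sad, evening
N = 12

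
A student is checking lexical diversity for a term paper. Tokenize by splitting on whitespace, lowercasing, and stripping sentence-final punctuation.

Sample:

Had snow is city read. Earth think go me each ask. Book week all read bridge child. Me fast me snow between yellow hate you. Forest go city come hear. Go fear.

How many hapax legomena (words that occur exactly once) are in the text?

Frequencies: go:3, me:3, snow:2, city:2, read:2, had:1, is:1, earth:1, think:1, each:1, ask:1, book:1, week:1, all:1, bridge:1, child:1, fast:1, between:1, yellow:1, hate:1, … (5 more, each freq 1)
Hapax (freq=1): all, ask, between, book, bridge, child, come, each, earth, fast, fear, forest, had, hate, hear, is, think, week, yellow, you

20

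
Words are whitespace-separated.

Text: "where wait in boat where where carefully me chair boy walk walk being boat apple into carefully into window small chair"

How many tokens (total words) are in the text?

21

Tokens: where, wait, in, boat, where, where, carefully, me, chair, boy, walk, walk, being, boat, apple, into, carefully, into, window, small, chair
N = 21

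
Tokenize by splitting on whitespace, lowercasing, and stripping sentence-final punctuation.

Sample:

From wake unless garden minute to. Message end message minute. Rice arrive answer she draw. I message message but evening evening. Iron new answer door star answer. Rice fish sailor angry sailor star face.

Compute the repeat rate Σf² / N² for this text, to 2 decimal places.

Frequencies: message:4, answer:3, minute:2, rice:2, evening:2, star:2, sailor:2, from:1, wake:1, unless:1, garden:1, to:1, end:1, arrive:1, she:1, draw:1, i:1, but:1, iron:1, new:1, … (4 more, each freq 1)
Σf² = 62; N² = 1156
Repeat rate = 62 / 1156 = 0.05

0.05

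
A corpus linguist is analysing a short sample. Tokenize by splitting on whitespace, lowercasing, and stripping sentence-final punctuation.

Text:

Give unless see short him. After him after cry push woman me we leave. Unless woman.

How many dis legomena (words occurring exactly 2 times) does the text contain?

4

Frequencies: unless:2, him:2, after:2, woman:2, give:1, see:1, short:1, cry:1, push:1, me:1, we:1, leave:1
Words with frequency 2: after, him, unless, woman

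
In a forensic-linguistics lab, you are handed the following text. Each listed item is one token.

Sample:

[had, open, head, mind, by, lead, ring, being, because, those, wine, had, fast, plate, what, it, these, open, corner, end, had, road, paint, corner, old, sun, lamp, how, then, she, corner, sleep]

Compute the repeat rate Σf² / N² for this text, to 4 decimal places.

0.0449

Frequencies: had:3, corner:3, open:2, head:1, mind:1, by:1, lead:1, ring:1, being:1, because:1, those:1, wine:1, fast:1, plate:1, what:1, it:1, these:1, end:1, road:1, paint:1, … (7 more, each freq 1)
Σf² = 46; N² = 1024
Repeat rate = 46 / 1024 = 0.0449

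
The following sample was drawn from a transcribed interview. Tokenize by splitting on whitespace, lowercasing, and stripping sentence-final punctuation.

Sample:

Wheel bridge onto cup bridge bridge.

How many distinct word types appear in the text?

Distinct types: {bridge, cup, onto, wheel}
V = 4

4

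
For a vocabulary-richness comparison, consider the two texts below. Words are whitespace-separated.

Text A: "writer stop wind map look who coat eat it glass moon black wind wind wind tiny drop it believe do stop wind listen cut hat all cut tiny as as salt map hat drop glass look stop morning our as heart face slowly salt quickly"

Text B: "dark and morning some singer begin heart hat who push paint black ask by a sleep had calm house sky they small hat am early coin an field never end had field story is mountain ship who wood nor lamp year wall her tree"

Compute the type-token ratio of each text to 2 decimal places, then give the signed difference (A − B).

TTR(A) = 28/45 = 0.62
TTR(B) = 40/44 = 0.91
Difference = 0.62 − 0.91 = -0.29

-0.29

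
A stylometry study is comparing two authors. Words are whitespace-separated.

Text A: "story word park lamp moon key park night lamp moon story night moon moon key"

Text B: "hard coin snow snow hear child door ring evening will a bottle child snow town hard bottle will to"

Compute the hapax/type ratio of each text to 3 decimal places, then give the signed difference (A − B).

A: hapax=1, V=7, ratio=0.143
B: hapax=8, V=13, ratio=0.615
Difference = 0.143 − 0.615 = -0.472

-0.472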